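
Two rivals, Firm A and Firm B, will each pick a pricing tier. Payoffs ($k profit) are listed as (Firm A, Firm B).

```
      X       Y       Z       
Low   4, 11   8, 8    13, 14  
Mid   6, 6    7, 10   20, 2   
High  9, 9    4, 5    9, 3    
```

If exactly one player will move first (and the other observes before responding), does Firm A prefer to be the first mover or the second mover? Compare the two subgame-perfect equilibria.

first

If Firm A leads: Firm B's best replies are Low→Z, Mid→Y, High→X; Firm A's induced payoffs 13, 7, 9; outcome (Low, Z), payoffs (13, 14).
If Firm B leads: Firm A's best replies are X→High, Y→Low, Z→Mid; Firm B's induced payoffs 9, 8, 2; outcome (High, X), payoffs (9, 9).
Firm A gets 13 moving first and 9 moving second, so Firm A prefers to move first.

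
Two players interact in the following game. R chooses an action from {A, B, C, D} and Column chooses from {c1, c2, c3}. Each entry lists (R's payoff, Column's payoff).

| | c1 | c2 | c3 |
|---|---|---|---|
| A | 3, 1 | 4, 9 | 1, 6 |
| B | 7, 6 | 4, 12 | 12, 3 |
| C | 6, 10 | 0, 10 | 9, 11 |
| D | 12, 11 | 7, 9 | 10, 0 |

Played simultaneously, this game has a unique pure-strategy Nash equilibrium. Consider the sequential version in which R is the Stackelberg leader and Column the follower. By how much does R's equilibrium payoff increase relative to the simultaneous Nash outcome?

Solve by backward induction (R leads).
- A: Column compares 1, 9, 6 and picks c2; R would get 4.
- B: Column compares 6, 12, 3 and picks c2; R would get 4.
- C: Column compares 10, 10, 11 and picks c3; R would get 9.
- D: Column compares 11, 9, 0 and picks c1; R would get 12.
Among 4, 4, 9, 12, the best is 12 at D. Subgame-perfect outcome: (D, c1) with payoffs (12, 11).
For the simultaneous game, intersect best replies.
R's best replies: c1→D; c2→D; c3→B.
Column's best replies: A→c2; B→c2; C→c3; D→c1.
Only (D, c1) has each player best-responding; Nash payoffs (12, 11).
R's commitment gain: 12 − 12 = 0.

0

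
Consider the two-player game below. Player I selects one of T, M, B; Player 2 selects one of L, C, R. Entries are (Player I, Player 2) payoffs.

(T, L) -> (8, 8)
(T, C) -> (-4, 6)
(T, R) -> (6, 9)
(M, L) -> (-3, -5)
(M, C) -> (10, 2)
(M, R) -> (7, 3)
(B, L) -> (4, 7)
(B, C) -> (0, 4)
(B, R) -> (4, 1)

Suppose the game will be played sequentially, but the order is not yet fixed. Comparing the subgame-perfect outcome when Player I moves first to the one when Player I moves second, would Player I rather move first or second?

If Player I leads: Player 2's best replies are T→R, M→R, B→L; Player I's induced payoffs 6, 7, 4; outcome (M, R), payoffs (7, 3).
If Player 2 leads: Player I's best replies are L→T, C→M, R→M; Player 2's induced payoffs 8, 2, 3; outcome (T, L), payoffs (8, 8).
Player I gets 7 moving first and 8 moving second, so Player I prefers to move second.

second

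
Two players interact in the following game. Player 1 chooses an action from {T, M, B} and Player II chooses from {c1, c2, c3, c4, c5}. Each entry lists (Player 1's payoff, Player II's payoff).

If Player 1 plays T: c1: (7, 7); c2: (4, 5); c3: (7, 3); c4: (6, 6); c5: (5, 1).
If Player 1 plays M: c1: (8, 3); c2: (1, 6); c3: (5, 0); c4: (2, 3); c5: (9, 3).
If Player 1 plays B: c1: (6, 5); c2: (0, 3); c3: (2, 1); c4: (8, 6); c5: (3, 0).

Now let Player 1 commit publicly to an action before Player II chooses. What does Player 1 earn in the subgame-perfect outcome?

8

Player II best-responds to each possible Player 1 move:
- T: BR = c1, leader payoff 7.
- M: BR = c2, leader payoff 1.
- B: BR = c4, leader payoff 8.
Player 1's induced payoffs are 7, 1, 8, so Player 1 commits to B. Subgame-perfect outcome: (B, c4) with payoffs (8, 6).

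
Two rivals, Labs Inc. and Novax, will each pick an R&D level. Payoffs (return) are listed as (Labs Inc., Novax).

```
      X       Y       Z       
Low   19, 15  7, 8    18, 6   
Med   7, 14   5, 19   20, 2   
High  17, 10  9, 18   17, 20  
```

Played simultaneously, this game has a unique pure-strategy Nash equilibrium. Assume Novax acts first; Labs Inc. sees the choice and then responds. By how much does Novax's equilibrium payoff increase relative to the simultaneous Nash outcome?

3

Labs Inc. best-responds to each possible Novax move:
- X: Labs Inc. compares 19, 7, 17 and picks Low; Novax would get 15.
- Y: Labs Inc. compares 7, 5, 9 and picks High; Novax would get 18.
- Z: Labs Inc. compares 18, 20, 17 and picks Med; Novax would get 2.
Novax's induced payoffs are 15, 18, 2, so Novax commits to Y. Subgame-perfect outcome: (High, Y) with payoffs (9, 18).
For the simultaneous game, intersect best replies.
Labs Inc.'s best replies: X→Low; Y→High; Z→Med.
Novax's best replies: Low→X; Med→Y; High→Z.
Only (Low, X) has each player best-responding; Nash payoffs (19, 15).
Novax's commitment gain: 18 − 15 = 3.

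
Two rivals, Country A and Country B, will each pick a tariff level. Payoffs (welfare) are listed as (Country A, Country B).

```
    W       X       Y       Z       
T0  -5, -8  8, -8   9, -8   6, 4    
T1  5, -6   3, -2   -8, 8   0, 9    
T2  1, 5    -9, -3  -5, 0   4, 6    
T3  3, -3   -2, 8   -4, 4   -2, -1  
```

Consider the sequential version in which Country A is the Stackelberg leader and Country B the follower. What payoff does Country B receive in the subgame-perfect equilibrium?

4

Solve by backward induction (Country A leads).
- T0: BR = Z, leader payoff 6.
- T1: BR = Z, leader payoff 0.
- T2: BR = Z, leader payoff 4.
- T3: BR = X, leader payoff -2.
Among 6, 0, 4, -2, the best is 6 at T0. Subgame-perfect outcome: (T0, Z) with payoffs (6, 4).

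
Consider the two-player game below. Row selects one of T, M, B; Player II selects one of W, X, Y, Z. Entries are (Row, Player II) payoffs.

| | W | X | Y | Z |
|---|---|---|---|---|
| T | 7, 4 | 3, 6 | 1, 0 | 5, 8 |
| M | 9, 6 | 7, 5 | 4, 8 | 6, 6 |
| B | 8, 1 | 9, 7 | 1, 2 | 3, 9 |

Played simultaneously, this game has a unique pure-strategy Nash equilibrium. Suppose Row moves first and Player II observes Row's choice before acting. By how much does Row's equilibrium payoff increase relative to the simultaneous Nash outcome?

Work backward from Player II's decision.
- T → Player II plays Z (best of 4, 6, 0, 8); Row gets 5.
- M → Player II plays Y (best of 6, 5, 8, 6); Row gets 4.
- B → Player II plays Z (best of 1, 7, 2, 9); Row gets 3.
Row's induced payoffs are 5, 4, 3, so Row commits to T. Subgame-perfect outcome: (T, Z) with payoffs (5, 8).
Now find the simultaneous Nash equilibrium.
Row's best replies: W→M; X→B; Y→M; Z→M.
Player II's best replies: T→Z; M→Y; B→Z.
The unique mutual best reply is (M, Y), giving (4, 8).
Row's commitment gain: 5 − 4 = 1.

1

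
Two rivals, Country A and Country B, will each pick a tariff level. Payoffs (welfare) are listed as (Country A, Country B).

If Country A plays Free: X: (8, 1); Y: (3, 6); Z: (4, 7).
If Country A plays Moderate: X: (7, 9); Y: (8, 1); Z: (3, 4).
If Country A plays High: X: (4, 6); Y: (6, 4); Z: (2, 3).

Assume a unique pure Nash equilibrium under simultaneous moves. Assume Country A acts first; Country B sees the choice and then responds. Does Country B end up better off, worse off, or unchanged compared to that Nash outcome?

better off

Backward induction with Country A moving first.
- Free: Country B compares 1, 6, 7 and picks Z; Country A would get 4.
- Moderate: Country B compares 9, 1, 4 and picks X; Country A would get 7.
- High: Country B compares 6, 4, 3 and picks X; Country A would get 4.
Country A's induced payoffs are 4, 7, 4, so Country A commits to Moderate. Subgame-perfect outcome: (Moderate, X) with payoffs (7, 9).
Now find the simultaneous Nash equilibrium.
Country A's best replies: X→Free; Y→Moderate; Z→Free.
Country B's best replies: Free→Z; Moderate→X; High→X.
Only (Free, Z) has each player best-responding; Nash payoffs (4, 7).
Country B earns 9 sequentially versus 7 at the Nash outcome: better off.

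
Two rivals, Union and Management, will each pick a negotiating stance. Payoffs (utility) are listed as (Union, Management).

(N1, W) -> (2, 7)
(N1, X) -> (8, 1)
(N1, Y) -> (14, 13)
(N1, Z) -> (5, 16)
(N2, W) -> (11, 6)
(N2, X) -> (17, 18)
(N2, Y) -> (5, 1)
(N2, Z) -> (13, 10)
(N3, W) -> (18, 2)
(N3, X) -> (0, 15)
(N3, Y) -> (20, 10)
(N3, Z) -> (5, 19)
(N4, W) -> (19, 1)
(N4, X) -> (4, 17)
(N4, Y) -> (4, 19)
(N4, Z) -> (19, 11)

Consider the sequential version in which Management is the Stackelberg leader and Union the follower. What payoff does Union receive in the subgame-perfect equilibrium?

Union best-responds to each possible Management move:
- W: Union compares 2, 11, 18, 19 and picks N4; Management would get 1.
- X: Union compares 8, 17, 0, 4 and picks N2; Management would get 18.
- Y: Union compares 14, 5, 20, 4 and picks N3; Management would get 10.
- Z: Union compares 5, 13, 5, 19 and picks N4; Management would get 11.
Among 1, 18, 10, 11, the best is 18 at X. Subgame-perfect outcome: (N2, X) with payoffs (17, 18).

17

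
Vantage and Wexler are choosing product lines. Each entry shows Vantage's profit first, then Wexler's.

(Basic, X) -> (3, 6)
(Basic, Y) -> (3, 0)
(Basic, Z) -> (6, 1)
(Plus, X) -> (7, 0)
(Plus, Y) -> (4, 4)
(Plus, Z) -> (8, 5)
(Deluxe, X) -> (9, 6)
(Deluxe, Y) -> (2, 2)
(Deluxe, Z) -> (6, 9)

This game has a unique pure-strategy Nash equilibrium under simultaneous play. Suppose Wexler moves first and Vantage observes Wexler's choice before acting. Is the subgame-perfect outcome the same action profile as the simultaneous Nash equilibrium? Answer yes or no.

Vantage best-responds to each possible Wexler move:
- X: Vantage compares 3, 7, 9 and picks Deluxe; Wexler would get 6.
- Y: Vantage compares 3, 4, 2 and picks Plus; Wexler would get 4.
- Z: Vantage compares 6, 8, 6 and picks Plus; Wexler would get 5.
Among 6, 4, 5, the best is 6 at X. Subgame-perfect outcome: (Deluxe, X) with payoffs (9, 6).
Now find the simultaneous Nash equilibrium.
Vantage's best replies: X→Deluxe; Y→Plus; Z→Plus.
Wexler's best replies: Basic→X; Plus→Z; Deluxe→Z.
The unique mutual best reply is (Plus, Z), giving (8, 5).
Sequential outcome (Deluxe, X) differs from the Nash profile (Plus, Z).

no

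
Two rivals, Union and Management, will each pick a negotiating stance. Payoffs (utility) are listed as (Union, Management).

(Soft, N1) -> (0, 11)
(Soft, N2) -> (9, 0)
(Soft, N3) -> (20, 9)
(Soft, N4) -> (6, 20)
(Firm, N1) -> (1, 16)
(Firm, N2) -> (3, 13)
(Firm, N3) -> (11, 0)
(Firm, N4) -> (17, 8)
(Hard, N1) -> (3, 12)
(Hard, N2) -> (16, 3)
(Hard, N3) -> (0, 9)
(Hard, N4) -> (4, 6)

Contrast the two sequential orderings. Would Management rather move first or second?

second

If Union leads: Management's best replies are Soft→N4, Firm→N1, Hard→N1; Union's induced payoffs 6, 1, 3; outcome (Soft, N4), payoffs (6, 20).
If Management leads: Union's best replies are N1→Hard, N2→Hard, N3→Soft, N4→Firm; Management's induced payoffs 12, 3, 9, 8; outcome (Hard, N1), payoffs (3, 12).
Management gets 12 moving first and 20 moving second, so Management prefers to move second.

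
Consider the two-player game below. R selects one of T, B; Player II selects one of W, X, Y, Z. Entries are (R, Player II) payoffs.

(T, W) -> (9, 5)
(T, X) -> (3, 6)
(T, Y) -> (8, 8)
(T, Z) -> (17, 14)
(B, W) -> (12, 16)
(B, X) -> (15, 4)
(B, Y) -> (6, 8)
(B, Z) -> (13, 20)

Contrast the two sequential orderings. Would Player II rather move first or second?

If R leads: Player II's best replies are T→Z, B→Z; R's induced payoffs 17, 13; outcome (T, Z), payoffs (17, 14).
If Player II leads: R's best replies are W→B, X→B, Y→T, Z→T; Player II's induced payoffs 16, 4, 8, 14; outcome (B, W), payoffs (12, 16).
Player II gets 16 moving first and 14 moving second, so Player II prefers to move first.

first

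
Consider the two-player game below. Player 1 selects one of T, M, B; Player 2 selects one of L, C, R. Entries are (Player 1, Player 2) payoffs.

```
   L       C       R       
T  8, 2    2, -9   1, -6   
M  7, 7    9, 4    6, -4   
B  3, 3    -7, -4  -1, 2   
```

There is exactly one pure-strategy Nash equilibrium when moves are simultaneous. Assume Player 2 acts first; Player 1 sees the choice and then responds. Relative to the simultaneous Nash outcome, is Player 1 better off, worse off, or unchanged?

Backward induction with Player 2 moving first.
- L → Player 1 plays T (best of 8, 7, 3); Player 2 gets 2.
- C → Player 1 plays M (best of 2, 9, -7); Player 2 gets 4.
- R → Player 1 plays M (best of 1, 6, -1); Player 2 gets -4.
Maximizing over 2, 4, -4, Player 2 chooses C. Subgame-perfect outcome: (M, C) with payoffs (9, 4).
Under simultaneous play:
Player 1's best replies: L→T; C→M; R→M.
Player 2's best replies: T→L; M→L; B→L.
Only (T, L) has each player best-responding; Nash payoffs (8, 2).
Player 1 earns 9 sequentially versus 8 at the Nash outcome: better off.

better off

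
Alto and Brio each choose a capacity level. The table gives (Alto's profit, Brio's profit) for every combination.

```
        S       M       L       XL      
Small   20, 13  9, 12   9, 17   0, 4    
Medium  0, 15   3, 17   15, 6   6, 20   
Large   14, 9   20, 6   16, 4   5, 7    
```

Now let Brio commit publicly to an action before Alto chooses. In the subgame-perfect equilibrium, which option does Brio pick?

XL

Solve by backward induction (Brio leads).
- S: Alto compares 20, 0, 14 and picks Small; Brio would get 13.
- M: Alto compares 9, 3, 20 and picks Large; Brio would get 6.
- L: Alto compares 9, 15, 16 and picks Large; Brio would get 4.
- XL: Alto compares 0, 6, 5 and picks Medium; Brio would get 20.
Brio's induced payoffs are 13, 6, 4, 20, so Brio commits to XL. Subgame-perfect outcome: (Medium, XL) with payoffs (6, 20).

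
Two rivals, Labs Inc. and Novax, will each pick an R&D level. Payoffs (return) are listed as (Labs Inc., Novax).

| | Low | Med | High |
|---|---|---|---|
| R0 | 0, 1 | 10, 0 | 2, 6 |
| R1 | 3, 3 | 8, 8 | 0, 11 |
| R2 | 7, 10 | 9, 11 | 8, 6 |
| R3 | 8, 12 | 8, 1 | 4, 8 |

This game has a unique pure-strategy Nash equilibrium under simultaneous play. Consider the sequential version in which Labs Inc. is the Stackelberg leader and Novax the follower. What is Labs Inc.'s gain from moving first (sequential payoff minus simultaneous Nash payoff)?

Novax best-responds to each possible Labs Inc. move:
- R0: BR = High, leader payoff 2.
- R1: BR = High, leader payoff 0.
- R2: BR = Med, leader payoff 9.
- R3: BR = Low, leader payoff 8.
Among 2, 0, 9, 8, the best is 9 at R2. Subgame-perfect outcome: (R2, Med) with payoffs (9, 11).
Under simultaneous play:
Labs Inc.'s best replies: Low→R3; Med→R0; High→R2.
Novax's best replies: R0→High; R1→High; R2→Med; R3→Low.
The unique mutual best reply is (R3, Low), giving (8, 12).
Labs Inc.'s commitment gain: 9 − 8 = 1.

1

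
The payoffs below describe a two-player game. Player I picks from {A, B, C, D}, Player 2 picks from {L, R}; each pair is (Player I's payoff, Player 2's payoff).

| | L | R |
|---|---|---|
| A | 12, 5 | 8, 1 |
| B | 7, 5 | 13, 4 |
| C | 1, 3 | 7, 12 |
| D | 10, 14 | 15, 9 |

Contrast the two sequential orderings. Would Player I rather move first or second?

second

If Player I leads: Player 2's best replies are A→L, B→L, C→R, D→L; Player I's induced payoffs 12, 7, 7, 10; outcome (A, L), payoffs (12, 5).
If Player 2 leads: Player I's best replies are L→A, R→D; Player 2's induced payoffs 5, 9; outcome (D, R), payoffs (15, 9).
Player I gets 12 moving first and 15 moving second, so Player I prefers to move second.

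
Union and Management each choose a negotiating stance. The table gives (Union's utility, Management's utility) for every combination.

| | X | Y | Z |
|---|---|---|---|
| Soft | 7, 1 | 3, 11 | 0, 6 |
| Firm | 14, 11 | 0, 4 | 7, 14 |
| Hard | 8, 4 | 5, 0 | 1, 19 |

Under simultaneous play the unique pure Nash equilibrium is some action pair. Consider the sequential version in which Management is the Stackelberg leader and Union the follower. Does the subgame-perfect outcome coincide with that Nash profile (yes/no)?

yes

Solve by backward induction (Management leads).
- X: BR = Firm, leader payoff 11.
- Y: BR = Hard, leader payoff 0.
- Z: BR = Firm, leader payoff 14.
Among 11, 0, 14, the best is 14 at Z. Subgame-perfect outcome: (Firm, Z) with payoffs (7, 14).
Now find the simultaneous Nash equilibrium.
Union's best replies: X→Firm; Y→Hard; Z→Firm.
Management's best replies: Soft→Y; Firm→Z; Hard→Z.
Only (Firm, Z) has each player best-responding; Nash payoffs (7, 14).
Sequential outcome (Firm, Z) coincides with the Nash profile (Firm, Z).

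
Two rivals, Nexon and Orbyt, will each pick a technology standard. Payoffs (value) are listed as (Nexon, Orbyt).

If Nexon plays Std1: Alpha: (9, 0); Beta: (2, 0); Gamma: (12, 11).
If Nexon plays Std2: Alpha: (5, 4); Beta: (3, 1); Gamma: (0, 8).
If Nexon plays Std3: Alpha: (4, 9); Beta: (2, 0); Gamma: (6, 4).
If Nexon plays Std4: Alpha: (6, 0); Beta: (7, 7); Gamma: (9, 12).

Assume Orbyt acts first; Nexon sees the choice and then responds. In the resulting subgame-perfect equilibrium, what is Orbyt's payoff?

11

Work backward from Nexon's decision.
- Alpha: BR = Std1, leader payoff 0.
- Beta: BR = Std4, leader payoff 7.
- Gamma: BR = Std1, leader payoff 11.
Orbyt's induced payoffs are 0, 7, 11, so Orbyt commits to Gamma. Subgame-perfect outcome: (Std1, Gamma) with payoffs (12, 11).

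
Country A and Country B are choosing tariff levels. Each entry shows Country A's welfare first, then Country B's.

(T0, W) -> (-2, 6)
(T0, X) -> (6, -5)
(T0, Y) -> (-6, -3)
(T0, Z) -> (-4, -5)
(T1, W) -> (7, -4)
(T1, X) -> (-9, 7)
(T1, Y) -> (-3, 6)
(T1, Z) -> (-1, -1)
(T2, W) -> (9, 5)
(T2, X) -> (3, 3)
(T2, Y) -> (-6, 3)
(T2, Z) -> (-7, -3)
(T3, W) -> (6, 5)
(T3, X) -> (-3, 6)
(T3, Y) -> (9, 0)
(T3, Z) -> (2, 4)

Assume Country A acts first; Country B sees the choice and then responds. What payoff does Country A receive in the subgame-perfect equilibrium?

Solve by backward induction (Country A leads).
- T0: BR = W, leader payoff -2.
- T1: BR = X, leader payoff -9.
- T2: BR = W, leader payoff 9.
- T3: BR = X, leader payoff -3.
Maximizing over -2, -9, 9, -3, Country A chooses T2. Subgame-perfect outcome: (T2, W) with payoffs (9, 5).

9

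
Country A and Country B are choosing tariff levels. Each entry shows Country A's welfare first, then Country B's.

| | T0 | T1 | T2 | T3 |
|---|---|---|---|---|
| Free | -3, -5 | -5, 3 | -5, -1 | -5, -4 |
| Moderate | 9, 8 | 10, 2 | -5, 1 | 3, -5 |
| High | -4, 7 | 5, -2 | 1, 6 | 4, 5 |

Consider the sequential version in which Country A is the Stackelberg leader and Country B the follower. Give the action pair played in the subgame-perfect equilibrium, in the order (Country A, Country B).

Country B best-responds to each possible Country A move:
- Free: BR = T1, leader payoff -5.
- Moderate: BR = T0, leader payoff 9.
- High: BR = T0, leader payoff -4.
Country A's induced payoffs are -5, 9, -4, so Country A commits to Moderate. Subgame-perfect outcome: (Moderate, T0) with payoffs (9, 8).

(Moderate, T0)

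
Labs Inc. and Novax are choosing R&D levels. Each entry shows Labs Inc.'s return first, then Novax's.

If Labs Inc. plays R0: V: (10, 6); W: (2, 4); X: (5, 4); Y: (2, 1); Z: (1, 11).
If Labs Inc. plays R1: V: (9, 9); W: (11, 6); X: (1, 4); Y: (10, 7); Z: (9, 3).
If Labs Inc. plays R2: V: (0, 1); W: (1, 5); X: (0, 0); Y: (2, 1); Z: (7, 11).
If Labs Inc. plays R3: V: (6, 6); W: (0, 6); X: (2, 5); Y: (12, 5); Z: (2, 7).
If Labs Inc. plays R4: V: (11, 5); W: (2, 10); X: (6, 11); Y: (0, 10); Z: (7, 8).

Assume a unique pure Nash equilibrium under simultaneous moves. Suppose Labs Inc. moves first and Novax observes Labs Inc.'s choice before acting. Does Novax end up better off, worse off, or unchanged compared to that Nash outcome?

Backward induction with Labs Inc. moving first.
- R0 → Novax plays Z (best of 6, 4, 4, 1, 11); Labs Inc. gets 1.
- R1 → Novax plays V (best of 9, 6, 4, 7, 3); Labs Inc. gets 9.
- R2 → Novax plays Z (best of 1, 5, 0, 1, 11); Labs Inc. gets 7.
- R3 → Novax plays Z (best of 6, 6, 5, 5, 7); Labs Inc. gets 2.
- R4 → Novax plays X (best of 5, 10, 11, 10, 8); Labs Inc. gets 6.
Among 1, 9, 7, 2, 6, the best is 9 at R1. Subgame-perfect outcome: (R1, V) with payoffs (9, 9).
Now find the simultaneous Nash equilibrium.
Labs Inc.'s best replies: V→R4; W→R1; X→R4; Y→R3; Z→R1.
Novax's best replies: R0→Z; R1→V; R2→Z; R3→Z; R4→X.
Only (R4, X) has each player best-responding; Nash payoffs (6, 11).
Novax earns 9 sequentially versus 11 at the Nash outcome: worse off.

worse off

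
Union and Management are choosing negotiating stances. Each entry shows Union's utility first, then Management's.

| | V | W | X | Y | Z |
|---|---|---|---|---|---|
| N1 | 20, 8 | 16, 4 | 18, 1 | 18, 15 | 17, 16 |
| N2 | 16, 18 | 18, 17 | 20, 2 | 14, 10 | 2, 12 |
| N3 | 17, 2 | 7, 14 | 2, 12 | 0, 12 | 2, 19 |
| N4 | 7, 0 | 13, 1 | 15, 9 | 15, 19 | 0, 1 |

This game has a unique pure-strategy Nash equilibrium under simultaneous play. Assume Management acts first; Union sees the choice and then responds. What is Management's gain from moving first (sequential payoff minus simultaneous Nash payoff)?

Work backward from Union's decision.
- V: BR = N1, leader payoff 8.
- W: BR = N2, leader payoff 17.
- X: BR = N2, leader payoff 2.
- Y: BR = N1, leader payoff 15.
- Z: BR = N1, leader payoff 16.
Management's induced payoffs are 8, 17, 2, 15, 16, so Management commits to W. Subgame-perfect outcome: (N2, W) with payoffs (18, 17).
Now find the simultaneous Nash equilibrium.
Union's best replies: V→N1; W→N2; X→N2; Y→N1; Z→N1.
Management's best replies: N1→Z; N2→V; N3→Z; N4→Y.
The unique mutual best reply is (N1, Z), giving (17, 16).
Management's commitment gain: 17 − 16 = 1.

1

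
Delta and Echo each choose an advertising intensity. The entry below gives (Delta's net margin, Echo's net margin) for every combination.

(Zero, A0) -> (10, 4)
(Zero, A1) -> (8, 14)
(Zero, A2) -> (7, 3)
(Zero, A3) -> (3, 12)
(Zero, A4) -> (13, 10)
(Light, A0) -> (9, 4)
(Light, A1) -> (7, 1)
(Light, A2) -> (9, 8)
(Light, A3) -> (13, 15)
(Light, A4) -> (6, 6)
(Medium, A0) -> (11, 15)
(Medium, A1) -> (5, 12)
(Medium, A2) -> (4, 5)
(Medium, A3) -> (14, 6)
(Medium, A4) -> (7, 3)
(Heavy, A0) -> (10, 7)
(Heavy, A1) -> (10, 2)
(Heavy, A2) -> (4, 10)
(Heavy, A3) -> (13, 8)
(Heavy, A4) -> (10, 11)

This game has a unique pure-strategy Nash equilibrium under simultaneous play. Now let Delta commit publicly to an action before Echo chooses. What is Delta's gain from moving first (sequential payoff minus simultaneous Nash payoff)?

2

Solve by backward induction (Delta leads).
- Zero → Echo plays A1 (best of 4, 14, 3, 12, 10); Delta gets 8.
- Light → Echo plays A3 (best of 4, 1, 8, 15, 6); Delta gets 13.
- Medium → Echo plays A0 (best of 15, 12, 5, 6, 3); Delta gets 11.
- Heavy → Echo plays A4 (best of 7, 2, 10, 8, 11); Delta gets 10.
Delta's induced payoffs are 8, 13, 11, 10, so Delta commits to Light. Subgame-perfect outcome: (Light, A3) with payoffs (13, 15).
Now find the simultaneous Nash equilibrium.
Delta's best replies: A0→Medium; A1→Heavy; A2→Light; A3→Medium; A4→Zero.
Echo's best replies: Zero→A1; Light→A3; Medium→A0; Heavy→A4.
Only (Medium, A0) has each player best-responding; Nash payoffs (11, 15).
Delta's commitment gain: 13 − 11 = 2.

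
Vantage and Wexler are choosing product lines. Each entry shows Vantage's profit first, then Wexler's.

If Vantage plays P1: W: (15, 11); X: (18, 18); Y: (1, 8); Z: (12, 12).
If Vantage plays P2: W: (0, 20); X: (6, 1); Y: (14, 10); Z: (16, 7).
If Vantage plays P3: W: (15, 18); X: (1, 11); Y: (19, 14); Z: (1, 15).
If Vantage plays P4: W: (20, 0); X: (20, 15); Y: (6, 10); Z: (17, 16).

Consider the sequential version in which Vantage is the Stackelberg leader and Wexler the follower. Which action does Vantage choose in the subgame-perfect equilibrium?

Wexler best-responds to each possible Vantage move:
- P1 → Wexler plays X (best of 11, 18, 8, 12); Vantage gets 18.
- P2 → Wexler plays W (best of 20, 1, 10, 7); Vantage gets 0.
- P3 → Wexler plays W (best of 18, 11, 14, 15); Vantage gets 15.
- P4 → Wexler plays Z (best of 0, 15, 10, 16); Vantage gets 17.
Among 18, 0, 15, 17, the best is 18 at P1. Subgame-perfect outcome: (P1, X) with payoffs (18, 18).

P1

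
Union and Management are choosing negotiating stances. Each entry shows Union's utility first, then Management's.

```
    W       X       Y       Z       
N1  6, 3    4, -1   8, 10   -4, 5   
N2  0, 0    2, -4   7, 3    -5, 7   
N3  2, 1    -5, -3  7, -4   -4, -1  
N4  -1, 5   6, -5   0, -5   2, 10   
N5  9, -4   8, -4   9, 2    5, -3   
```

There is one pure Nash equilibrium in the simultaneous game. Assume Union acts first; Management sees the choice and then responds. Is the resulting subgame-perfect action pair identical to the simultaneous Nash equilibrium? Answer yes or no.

yes

Management best-responds to each possible Union move:
- N1: BR = Y, leader payoff 8.
- N2: BR = Z, leader payoff -5.
- N3: BR = W, leader payoff 2.
- N4: BR = Z, leader payoff 2.
- N5: BR = Y, leader payoff 9.
Maximizing over 8, -5, 2, 2, 9, Union chooses N5. Subgame-perfect outcome: (N5, Y) with payoffs (9, 2).
Now find the simultaneous Nash equilibrium.
Union's best replies: W→N5; X→N5; Y→N5; Z→N5.
Management's best replies: N1→Y; N2→Z; N3→W; N4→Z; N5→Y.
The unique mutual best reply is (N5, Y), giving (9, 2).
Sequential outcome (N5, Y) coincides with the Nash profile (N5, Y).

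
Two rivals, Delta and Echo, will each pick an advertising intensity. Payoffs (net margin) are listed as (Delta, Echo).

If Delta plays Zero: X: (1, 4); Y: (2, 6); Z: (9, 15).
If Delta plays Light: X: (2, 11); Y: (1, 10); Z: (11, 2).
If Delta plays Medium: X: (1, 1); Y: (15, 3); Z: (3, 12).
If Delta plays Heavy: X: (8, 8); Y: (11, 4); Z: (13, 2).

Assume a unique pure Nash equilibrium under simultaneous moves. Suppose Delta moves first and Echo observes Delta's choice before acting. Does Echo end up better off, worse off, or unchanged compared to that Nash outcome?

better off

Solve by backward induction (Delta leads).
- Zero: Echo compares 4, 6, 15 and picks Z; Delta would get 9.
- Light: Echo compares 11, 10, 2 and picks X; Delta would get 2.
- Medium: Echo compares 1, 3, 12 and picks Z; Delta would get 3.
- Heavy: Echo compares 8, 4, 2 and picks X; Delta would get 8.
Among 9, 2, 3, 8, the best is 9 at Zero. Subgame-perfect outcome: (Zero, Z) with payoffs (9, 15).
Under simultaneous play:
Delta's best replies: X→Heavy; Y→Medium; Z→Heavy.
Echo's best replies: Zero→Z; Light→X; Medium→Z; Heavy→X.
The unique mutual best reply is (Heavy, X), giving (8, 8).
Echo earns 15 sequentially versus 8 at the Nash outcome: better off.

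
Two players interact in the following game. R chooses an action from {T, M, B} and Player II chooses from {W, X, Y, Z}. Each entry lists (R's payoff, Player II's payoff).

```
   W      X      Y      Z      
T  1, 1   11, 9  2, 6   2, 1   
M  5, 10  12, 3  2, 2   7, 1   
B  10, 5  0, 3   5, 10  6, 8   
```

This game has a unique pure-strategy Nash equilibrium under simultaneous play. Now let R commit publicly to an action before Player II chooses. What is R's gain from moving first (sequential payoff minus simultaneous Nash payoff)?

6

Backward induction with R moving first.
- T: Player II compares 1, 9, 6, 1 and picks X; R would get 11.
- M: Player II compares 10, 3, 2, 1 and picks W; R would get 5.
- B: Player II compares 5, 3, 10, 8 and picks Y; R would get 5.
Maximizing over 11, 5, 5, R chooses T. Subgame-perfect outcome: (T, X) with payoffs (11, 9).
Now find the simultaneous Nash equilibrium.
R's best replies: W→B; X→M; Y→B; Z→M.
Player II's best replies: T→X; M→W; B→Y.
Only (B, Y) has each player best-responding; Nash payoffs (5, 10).
R's commitment gain: 11 − 5 = 6.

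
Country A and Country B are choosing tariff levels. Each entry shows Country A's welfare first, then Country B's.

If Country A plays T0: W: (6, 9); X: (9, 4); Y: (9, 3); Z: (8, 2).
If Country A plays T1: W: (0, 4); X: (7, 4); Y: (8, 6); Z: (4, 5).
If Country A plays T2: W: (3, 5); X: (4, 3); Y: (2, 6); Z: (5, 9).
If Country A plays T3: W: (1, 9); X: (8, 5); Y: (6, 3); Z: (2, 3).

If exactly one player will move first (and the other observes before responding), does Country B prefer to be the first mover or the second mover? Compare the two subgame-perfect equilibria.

first

If Country A leads: Country B's best replies are T0→W, T1→Y, T2→Z, T3→W; Country A's induced payoffs 6, 8, 5, 1; outcome (T1, Y), payoffs (8, 6).
If Country B leads: Country A's best replies are W→T0, X→T0, Y→T0, Z→T0; Country B's induced payoffs 9, 4, 3, 2; outcome (T0, W), payoffs (6, 9).
Country B gets 9 moving first and 6 moving second, so Country B prefers to move first.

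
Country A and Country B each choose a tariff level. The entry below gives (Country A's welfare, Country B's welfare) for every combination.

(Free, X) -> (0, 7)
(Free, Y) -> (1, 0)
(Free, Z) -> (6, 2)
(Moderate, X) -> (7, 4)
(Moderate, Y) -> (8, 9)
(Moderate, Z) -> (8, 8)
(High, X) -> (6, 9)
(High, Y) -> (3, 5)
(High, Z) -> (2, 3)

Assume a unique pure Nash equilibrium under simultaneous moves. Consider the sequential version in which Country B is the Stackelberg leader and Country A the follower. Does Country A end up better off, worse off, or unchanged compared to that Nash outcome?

unchanged

Backward induction with Country B moving first.
- X → Country A plays Moderate (best of 0, 7, 6); Country B gets 4.
- Y → Country A plays Moderate (best of 1, 8, 3); Country B gets 9.
- Z → Country A plays Moderate (best of 6, 8, 2); Country B gets 8.
Country B's induced payoffs are 4, 9, 8, so Country B commits to Y. Subgame-perfect outcome: (Moderate, Y) with payoffs (8, 9).
Under simultaneous play:
Country A's best replies: X→Moderate; Y→Moderate; Z→Moderate.
Country B's best replies: Free→X; Moderate→Y; High→X.
The unique mutual best reply is (Moderate, Y), giving (8, 9).
Country A earns 8 sequentially versus 8 at the Nash outcome: unchanged.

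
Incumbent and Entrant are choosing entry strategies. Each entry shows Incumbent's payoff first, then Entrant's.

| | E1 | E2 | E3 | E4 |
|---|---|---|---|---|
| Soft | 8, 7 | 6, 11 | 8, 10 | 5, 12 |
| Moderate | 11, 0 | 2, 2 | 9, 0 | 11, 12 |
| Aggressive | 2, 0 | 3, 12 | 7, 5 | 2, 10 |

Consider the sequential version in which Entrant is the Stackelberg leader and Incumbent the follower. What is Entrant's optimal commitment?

Work backward from Incumbent's decision.
- E1 → Incumbent plays Moderate (best of 8, 11, 2); Entrant gets 0.
- E2 → Incumbent plays Soft (best of 6, 2, 3); Entrant gets 11.
- E3 → Incumbent plays Moderate (best of 8, 9, 7); Entrant gets 0.
- E4 → Incumbent plays Moderate (best of 5, 11, 2); Entrant gets 12.
Entrant's induced payoffs are 0, 11, 0, 12, so Entrant commits to E4. Subgame-perfect outcome: (Moderate, E4) with payoffs (11, 12).

E4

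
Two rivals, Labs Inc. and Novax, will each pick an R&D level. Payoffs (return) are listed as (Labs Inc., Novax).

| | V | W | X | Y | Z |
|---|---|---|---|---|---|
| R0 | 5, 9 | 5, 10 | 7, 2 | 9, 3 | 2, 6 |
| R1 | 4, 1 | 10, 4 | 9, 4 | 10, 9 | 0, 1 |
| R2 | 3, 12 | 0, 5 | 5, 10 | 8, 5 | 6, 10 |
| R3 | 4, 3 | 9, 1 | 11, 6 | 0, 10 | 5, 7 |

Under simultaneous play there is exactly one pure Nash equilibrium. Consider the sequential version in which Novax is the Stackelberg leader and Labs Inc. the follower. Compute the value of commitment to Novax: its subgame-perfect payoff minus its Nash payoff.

1

Solve by backward induction (Novax leads).
- V: BR = R0, leader payoff 9.
- W: BR = R1, leader payoff 4.
- X: BR = R3, leader payoff 6.
- Y: BR = R1, leader payoff 9.
- Z: BR = R2, leader payoff 10.
Novax's induced payoffs are 9, 4, 6, 9, 10, so Novax commits to Z. Subgame-perfect outcome: (R2, Z) with payoffs (6, 10).
Now find the simultaneous Nash equilibrium.
Labs Inc.'s best replies: V→R0; W→R1; X→R3; Y→R1; Z→R2.
Novax's best replies: R0→W; R1→Y; R2→V; R3→Y.
Only (R1, Y) has each player best-responding; Nash payoffs (10, 9).
Novax's commitment gain: 10 − 9 = 1.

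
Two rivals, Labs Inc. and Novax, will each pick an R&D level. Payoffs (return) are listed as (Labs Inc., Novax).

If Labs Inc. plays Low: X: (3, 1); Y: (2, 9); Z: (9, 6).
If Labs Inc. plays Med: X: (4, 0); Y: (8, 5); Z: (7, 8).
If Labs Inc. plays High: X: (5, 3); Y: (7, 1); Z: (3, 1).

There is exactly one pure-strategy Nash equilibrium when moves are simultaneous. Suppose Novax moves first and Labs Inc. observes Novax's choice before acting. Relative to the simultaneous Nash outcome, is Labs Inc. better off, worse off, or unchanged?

Work backward from Labs Inc.'s decision.
- X: Labs Inc. compares 3, 4, 5 and picks High; Novax would get 3.
- Y: Labs Inc. compares 2, 8, 7 and picks Med; Novax would get 5.
- Z: Labs Inc. compares 9, 7, 3 and picks Low; Novax would get 6.
Novax's induced payoffs are 3, 5, 6, so Novax commits to Z. Subgame-perfect outcome: (Low, Z) with payoffs (9, 6).
Under simultaneous play:
Labs Inc.'s best replies: X→High; Y→Med; Z→Low.
Novax's best replies: Low→Y; Med→Z; High→X.
The unique mutual best reply is (High, X), giving (5, 3).
Labs Inc. earns 9 sequentially versus 5 at the Nash outcome: better off.

better off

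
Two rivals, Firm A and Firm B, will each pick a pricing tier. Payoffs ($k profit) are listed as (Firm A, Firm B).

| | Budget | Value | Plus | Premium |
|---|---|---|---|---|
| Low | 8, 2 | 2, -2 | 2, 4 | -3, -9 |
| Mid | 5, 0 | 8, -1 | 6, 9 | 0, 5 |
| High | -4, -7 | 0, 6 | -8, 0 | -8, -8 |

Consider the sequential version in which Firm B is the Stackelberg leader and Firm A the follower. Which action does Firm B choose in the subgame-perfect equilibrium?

Firm A best-responds to each possible Firm B move:
- Budget: Firm A compares 8, 5, -4 and picks Low; Firm B would get 2.
- Value: Firm A compares 2, 8, 0 and picks Mid; Firm B would get -1.
- Plus: Firm A compares 2, 6, -8 and picks Mid; Firm B would get 9.
- Premium: Firm A compares -3, 0, -8 and picks Mid; Firm B would get 5.
Firm B's induced payoffs are 2, -1, 9, 5, so Firm B commits to Plus. Subgame-perfect outcome: (Mid, Plus) with payoffs (6, 9).

Plus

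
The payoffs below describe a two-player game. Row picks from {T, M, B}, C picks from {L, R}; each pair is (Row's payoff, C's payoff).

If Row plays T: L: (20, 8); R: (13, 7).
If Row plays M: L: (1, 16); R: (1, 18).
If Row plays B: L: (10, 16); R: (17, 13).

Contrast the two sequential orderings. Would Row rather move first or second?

first

If Row leads: C's best replies are T→L, M→R, B→L; Row's induced payoffs 20, 1, 10; outcome (T, L), payoffs (20, 8).
If C leads: Row's best replies are L→T, R→B; C's induced payoffs 8, 13; outcome (B, R), payoffs (17, 13).
Row gets 20 moving first and 17 moving second, so Row prefers to move first.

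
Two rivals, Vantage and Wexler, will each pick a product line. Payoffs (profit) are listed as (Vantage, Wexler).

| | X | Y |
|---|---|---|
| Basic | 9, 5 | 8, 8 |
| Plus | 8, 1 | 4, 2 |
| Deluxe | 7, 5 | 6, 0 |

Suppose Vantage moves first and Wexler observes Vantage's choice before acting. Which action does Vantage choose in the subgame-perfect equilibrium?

Wexler best-responds to each possible Vantage move:
- Basic: BR = Y, leader payoff 8.
- Plus: BR = Y, leader payoff 4.
- Deluxe: BR = X, leader payoff 7.
Vantage's induced payoffs are 8, 4, 7, so Vantage commits to Basic. Subgame-perfect outcome: (Basic, Y) with payoffs (8, 8).

Basic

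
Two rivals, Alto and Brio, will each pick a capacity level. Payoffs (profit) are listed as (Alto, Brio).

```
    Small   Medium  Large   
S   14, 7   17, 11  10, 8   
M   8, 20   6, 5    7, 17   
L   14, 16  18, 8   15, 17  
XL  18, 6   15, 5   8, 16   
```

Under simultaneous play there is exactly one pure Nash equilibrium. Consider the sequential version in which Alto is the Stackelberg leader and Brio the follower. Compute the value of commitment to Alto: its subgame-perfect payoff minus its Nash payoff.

Work backward from Brio's decision.
- S → Brio plays Medium (best of 7, 11, 8); Alto gets 17.
- M → Brio plays Small (best of 20, 5, 17); Alto gets 8.
- L → Brio plays Large (best of 16, 8, 17); Alto gets 15.
- XL → Brio plays Large (best of 6, 5, 16); Alto gets 8.
Maximizing over 17, 8, 15, 8, Alto chooses S. Subgame-perfect outcome: (S, Medium) with payoffs (17, 11).
Under simultaneous play:
Alto's best replies: Small→XL; Medium→L; Large→L.
Brio's best replies: S→Medium; M→Small; L→Large; XL→Large.
The unique mutual best reply is (L, Large), giving (15, 17).
Alto's commitment gain: 17 − 15 = 2.

2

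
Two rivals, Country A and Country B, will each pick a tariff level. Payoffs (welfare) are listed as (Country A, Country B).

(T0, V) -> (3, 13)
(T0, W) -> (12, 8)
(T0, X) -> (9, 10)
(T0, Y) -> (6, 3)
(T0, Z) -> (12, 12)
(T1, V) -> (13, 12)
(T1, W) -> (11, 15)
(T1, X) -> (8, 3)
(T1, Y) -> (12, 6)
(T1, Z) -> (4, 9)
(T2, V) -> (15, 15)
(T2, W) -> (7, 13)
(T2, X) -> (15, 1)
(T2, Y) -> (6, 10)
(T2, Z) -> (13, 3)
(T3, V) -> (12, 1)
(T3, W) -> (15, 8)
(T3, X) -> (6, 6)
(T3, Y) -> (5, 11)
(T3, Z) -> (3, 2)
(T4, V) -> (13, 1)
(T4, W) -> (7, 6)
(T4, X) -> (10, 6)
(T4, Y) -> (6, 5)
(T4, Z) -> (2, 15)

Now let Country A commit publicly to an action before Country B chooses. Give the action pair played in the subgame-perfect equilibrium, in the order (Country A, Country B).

Solve by backward induction (Country A leads).
- T0 → Country B plays V (best of 13, 8, 10, 3, 12); Country A gets 3.
- T1 → Country B plays W (best of 12, 15, 3, 6, 9); Country A gets 11.
- T2 → Country B plays V (best of 15, 13, 1, 10, 3); Country A gets 15.
- T3 → Country B plays Y (best of 1, 8, 6, 11, 2); Country A gets 5.
- T4 → Country B plays Z (best of 1, 6, 6, 5, 15); Country A gets 2.
Maximizing over 3, 11, 15, 5, 2, Country A chooses T2. Subgame-perfect outcome: (T2, V) with payoffs (15, 15).

(T2, V)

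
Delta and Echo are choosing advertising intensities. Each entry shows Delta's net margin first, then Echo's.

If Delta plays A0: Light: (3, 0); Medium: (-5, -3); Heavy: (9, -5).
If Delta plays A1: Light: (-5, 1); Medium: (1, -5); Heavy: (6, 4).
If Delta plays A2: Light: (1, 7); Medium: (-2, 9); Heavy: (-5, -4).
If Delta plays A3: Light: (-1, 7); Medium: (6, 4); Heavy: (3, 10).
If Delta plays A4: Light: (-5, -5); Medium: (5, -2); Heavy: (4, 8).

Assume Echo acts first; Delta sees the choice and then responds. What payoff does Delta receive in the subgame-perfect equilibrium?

Backward induction with Echo moving first.
- Light: Delta compares 3, -5, 1, -1, -5 and picks A0; Echo would get 0.
- Medium: Delta compares -5, 1, -2, 6, 5 and picks A3; Echo would get 4.
- Heavy: Delta compares 9, 6, -5, 3, 4 and picks A0; Echo would get -5.
Maximizing over 0, 4, -5, Echo chooses Medium. Subgame-perfect outcome: (A3, Medium) with payoffs (6, 4).

6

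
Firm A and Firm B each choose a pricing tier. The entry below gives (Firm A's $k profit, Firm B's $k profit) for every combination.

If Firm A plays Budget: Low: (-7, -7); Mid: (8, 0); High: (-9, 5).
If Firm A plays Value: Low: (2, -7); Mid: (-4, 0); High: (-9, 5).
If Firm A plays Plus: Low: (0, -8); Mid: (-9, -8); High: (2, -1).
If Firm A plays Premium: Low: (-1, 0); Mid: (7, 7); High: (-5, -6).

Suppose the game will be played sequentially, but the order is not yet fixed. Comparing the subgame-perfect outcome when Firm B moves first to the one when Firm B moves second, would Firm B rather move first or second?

second

If Firm A leads: Firm B's best replies are Budget→High, Value→High, Plus→High, Premium→Mid; Firm A's induced payoffs -9, -9, 2, 7; outcome (Premium, Mid), payoffs (7, 7).
If Firm B leads: Firm A's best replies are Low→Value, Mid→Budget, High→Plus; Firm B's induced payoffs -7, 0, -1; outcome (Budget, Mid), payoffs (8, 0).
Firm B gets 0 moving first and 7 moving second, so Firm B prefers to move second.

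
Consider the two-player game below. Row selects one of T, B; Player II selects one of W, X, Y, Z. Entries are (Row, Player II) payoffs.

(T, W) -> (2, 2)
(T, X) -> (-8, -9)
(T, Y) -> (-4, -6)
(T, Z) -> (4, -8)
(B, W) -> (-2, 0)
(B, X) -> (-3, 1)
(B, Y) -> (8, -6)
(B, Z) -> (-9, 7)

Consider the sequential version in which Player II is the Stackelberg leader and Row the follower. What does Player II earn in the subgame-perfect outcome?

Row best-responds to each possible Player II move:
- W → Row plays T (best of 2, -2); Player II gets 2.
- X → Row plays B (best of -8, -3); Player II gets 1.
- Y → Row plays B (best of -4, 8); Player II gets -6.
- Z → Row plays T (best of 4, -9); Player II gets -8.
Among 2, 1, -6, -8, the best is 2 at W. Subgame-perfect outcome: (T, W) with payoffs (2, 2).

2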